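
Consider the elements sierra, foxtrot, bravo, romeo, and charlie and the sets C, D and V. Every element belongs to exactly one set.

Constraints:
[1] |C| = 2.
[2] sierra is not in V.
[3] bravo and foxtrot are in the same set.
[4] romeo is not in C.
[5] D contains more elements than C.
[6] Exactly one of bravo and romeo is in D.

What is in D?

D = {charlie, romeo, sierra}

From (2): sierra ∉ V.
From (4): romeo ∉ C.
Suppose sierra ∉ D: no assignment then satisfies all the clues, so sierra ∈ D.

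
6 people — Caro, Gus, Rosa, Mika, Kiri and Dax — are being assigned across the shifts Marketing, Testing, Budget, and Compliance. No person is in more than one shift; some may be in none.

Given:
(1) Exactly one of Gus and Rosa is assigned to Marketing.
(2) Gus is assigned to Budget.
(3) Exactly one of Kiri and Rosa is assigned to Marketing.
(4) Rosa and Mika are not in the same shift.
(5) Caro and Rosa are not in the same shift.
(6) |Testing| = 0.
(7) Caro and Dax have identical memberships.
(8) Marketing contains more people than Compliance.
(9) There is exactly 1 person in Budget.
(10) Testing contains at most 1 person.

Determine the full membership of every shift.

Marketing = {Rosa}; Testing = {}; Budget = {Gus}; Compliance = {}

From (2): Gus ∈ Budget.
(1) (exactly one): Rosa ∈ Marketing.
(3) (exactly one): Kiri ∉ Marketing.
(4): Mika ∉ Marketing.
(5): Caro ∉ Marketing.
(6): Testing already has 0, so the rest are out.
(7): Dax matches Caro: Dax ∉ Marketing.
(9): Budget already has 1, so the rest are out.
Suppose Caro ∈ Compliance: no assignment then satisfies all the clues, so Caro ∉ Compliance.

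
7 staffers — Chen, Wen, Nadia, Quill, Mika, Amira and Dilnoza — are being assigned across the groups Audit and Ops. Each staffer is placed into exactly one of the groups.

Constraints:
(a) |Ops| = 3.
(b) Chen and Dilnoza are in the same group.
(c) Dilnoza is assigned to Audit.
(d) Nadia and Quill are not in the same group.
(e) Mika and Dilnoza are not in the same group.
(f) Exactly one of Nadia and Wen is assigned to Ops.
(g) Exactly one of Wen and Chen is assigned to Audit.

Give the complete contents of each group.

From (c): Dilnoza ∈ Audit.
(b): Chen matches Dilnoza: Chen ∈ Audit.
(e): Mika ∉ Audit.
(g) (exactly one): Wen ∉ Audit.
Only one group left: Wen ∈ Ops.
Only one group left: Mika ∈ Ops.
(f) (exactly one): Nadia ∉ Ops.
Only one group left: Nadia ∈ Audit.
(d): Quill ∉ Audit.
Only one group left: Quill ∈ Ops.
(a): Ops already has 3, so the rest are out.
Only one group left: Amira ∈ Audit.

Audit = {Amira, Chen, Dilnoza, Nadia}; Ops = {Mika, Quill, Wen}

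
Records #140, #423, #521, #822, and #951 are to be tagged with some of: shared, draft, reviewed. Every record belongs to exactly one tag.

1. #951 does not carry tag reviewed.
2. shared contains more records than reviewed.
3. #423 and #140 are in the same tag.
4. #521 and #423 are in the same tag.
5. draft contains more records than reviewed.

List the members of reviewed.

reviewed = {}

From (1): #951 ∉ reviewed.
Suppose #140 ∈ reviewed: no assignment then satisfies all the clues, so #140 ∉ reviewed.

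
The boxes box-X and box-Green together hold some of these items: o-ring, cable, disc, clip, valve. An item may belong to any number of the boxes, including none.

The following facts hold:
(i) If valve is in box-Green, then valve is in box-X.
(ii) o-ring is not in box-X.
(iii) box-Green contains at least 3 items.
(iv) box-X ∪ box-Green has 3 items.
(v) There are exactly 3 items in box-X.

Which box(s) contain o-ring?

From (ii): o-ring ∉ box-X.
Suppose o-ring ∈ box-Green: no assignment then satisfies all the clues, so o-ring ∉ box-Green.

o-ring: none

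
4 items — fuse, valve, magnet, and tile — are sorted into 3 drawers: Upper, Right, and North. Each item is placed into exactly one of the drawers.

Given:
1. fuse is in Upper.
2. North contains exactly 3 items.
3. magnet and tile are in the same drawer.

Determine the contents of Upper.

From (1): fuse ∈ Upper.
(2): only 3 candidates remain for North, so all are in.

Upper = {fuse}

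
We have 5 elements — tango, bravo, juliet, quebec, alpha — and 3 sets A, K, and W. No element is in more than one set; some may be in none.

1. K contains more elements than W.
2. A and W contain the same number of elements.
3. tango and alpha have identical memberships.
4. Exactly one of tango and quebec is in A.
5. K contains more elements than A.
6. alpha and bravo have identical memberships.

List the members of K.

K = {alpha, bravo, tango}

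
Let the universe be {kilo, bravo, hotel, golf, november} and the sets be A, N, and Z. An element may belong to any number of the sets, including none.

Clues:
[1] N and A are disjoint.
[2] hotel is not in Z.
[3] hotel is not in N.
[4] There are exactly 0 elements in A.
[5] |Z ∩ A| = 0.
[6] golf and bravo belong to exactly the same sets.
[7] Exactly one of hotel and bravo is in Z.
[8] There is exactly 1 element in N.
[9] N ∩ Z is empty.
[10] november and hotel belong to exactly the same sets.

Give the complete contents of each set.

From (2): hotel ∉ Z.
From (3): hotel ∉ N.
(4): A already has 0, so the rest are out.
(7) (exactly one): bravo ∈ Z.
(9) (disjoint): bravo ∉ N.
(10): november matches hotel: november ∉ N.
(10): november matches hotel: november ∉ Z.
(6): golf matches bravo: golf ∉ N.
(6): golf matches bravo: golf ∈ Z.
(8): only 1 candidates remain for N, so all are in.
(9) (disjoint): kilo ∉ Z.

A = {}; N = {kilo}; Z = {bravo, golf}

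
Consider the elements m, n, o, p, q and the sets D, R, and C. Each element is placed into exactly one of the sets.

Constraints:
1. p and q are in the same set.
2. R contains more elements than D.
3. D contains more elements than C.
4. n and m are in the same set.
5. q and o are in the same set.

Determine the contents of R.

R = {o, p, q}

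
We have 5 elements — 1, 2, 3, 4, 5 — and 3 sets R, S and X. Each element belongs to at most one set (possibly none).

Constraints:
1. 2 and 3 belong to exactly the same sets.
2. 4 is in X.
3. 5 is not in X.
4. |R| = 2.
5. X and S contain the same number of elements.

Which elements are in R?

R = {2, 3}

From (2): 4 ∈ X.
From (3): 5 ∉ X.
Suppose 1 ∈ R: no assignment then satisfies all the clues, so 1 ∉ R.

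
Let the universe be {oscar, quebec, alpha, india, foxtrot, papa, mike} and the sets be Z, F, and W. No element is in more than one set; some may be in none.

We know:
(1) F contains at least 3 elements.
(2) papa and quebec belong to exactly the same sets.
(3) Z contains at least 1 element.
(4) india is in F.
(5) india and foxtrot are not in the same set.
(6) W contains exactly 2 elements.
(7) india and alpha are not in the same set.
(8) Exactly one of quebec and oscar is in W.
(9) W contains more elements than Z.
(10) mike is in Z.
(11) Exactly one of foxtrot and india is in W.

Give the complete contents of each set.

Z = {mike}; F = {india, papa, quebec}; W = {foxtrot, oscar}

From (4): india ∈ F.
From (10): mike ∈ Z.
(5): foxtrot ∉ F.
(7): alpha ∉ F.
(11) (exactly one): foxtrot ∈ W.
Suppose oscar ∈ Z: no assignment then satisfies all the clues, so oscar ∉ Z.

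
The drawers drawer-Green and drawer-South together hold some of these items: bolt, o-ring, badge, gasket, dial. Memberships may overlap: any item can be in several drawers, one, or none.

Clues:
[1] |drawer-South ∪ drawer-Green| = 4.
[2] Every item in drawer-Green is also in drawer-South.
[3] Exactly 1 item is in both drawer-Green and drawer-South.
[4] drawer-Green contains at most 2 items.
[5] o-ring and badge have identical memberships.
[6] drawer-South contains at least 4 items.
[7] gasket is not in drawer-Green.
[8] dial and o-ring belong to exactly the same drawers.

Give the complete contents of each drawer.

drawer-Green = {bolt}; drawer-South = {badge, bolt, dial, o-ring}

From (7): gasket ∉ drawer-Green.
Suppose bolt ∉ drawer-Green: no assignment then satisfies all the clues, so bolt ∈ drawer-Green.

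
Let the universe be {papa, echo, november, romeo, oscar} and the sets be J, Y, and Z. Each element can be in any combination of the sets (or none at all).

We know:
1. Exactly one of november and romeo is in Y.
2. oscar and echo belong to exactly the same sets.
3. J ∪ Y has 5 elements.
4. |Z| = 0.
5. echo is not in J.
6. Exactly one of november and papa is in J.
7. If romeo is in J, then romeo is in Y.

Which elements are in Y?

Y = {echo, oscar, papa, romeo}

From (5): echo ∉ J.
(2): oscar matches echo: oscar ∉ J.
(4): Z already has 0, so the rest are out.
Suppose papa ∉ Y: no assignment then satisfies all the clues, so papa ∈ Y.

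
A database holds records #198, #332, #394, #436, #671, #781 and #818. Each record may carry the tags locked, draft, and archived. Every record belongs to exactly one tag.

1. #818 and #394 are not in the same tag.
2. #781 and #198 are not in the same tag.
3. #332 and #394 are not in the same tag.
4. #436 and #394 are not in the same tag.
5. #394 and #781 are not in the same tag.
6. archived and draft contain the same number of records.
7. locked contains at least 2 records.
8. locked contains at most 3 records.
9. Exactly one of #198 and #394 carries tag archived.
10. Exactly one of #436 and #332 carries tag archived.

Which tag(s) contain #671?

#671: draft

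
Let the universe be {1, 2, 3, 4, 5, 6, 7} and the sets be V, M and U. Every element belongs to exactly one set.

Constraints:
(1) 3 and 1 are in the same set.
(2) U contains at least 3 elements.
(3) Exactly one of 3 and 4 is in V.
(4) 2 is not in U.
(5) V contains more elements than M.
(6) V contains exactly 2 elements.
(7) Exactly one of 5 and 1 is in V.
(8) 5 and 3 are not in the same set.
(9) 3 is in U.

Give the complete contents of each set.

V = {4, 5}; M = {2}; U = {1, 3, 6, 7}

From (4): 2 ∉ U.
From (9): 3 ∈ U.
(1): 1 matches 3: 1 ∉ V.
(1): 1 matches 3: 1 ∉ M.
(1): 1 matches 3: 1 ∈ U.
(3) (exactly one): 4 ∈ V.
(7) (exactly one): 5 ∈ V.
(6): V already has 2, so the rest are out.
Only one set left: 2 ∈ M.
Suppose 6 ∈ M: no assignment then satisfies all the clues, so 6 ∉ M.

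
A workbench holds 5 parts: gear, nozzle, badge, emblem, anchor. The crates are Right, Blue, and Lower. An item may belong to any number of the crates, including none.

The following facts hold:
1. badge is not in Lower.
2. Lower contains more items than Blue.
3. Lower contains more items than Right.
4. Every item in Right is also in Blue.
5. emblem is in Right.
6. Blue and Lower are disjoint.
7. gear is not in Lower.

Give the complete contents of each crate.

Right = {emblem}; Blue = {emblem}; Lower = {anchor, nozzle}

From (1): badge ∉ Lower.
From (5): emblem ∈ Right.
From (7): gear ∉ Lower.
(4) with emblem ∈ Right: emblem ∈ Blue.
(6) (disjoint): emblem ∉ Lower.
Suppose gear ∈ Right: no assignment then satisfies all the clues, so gear ∉ Right.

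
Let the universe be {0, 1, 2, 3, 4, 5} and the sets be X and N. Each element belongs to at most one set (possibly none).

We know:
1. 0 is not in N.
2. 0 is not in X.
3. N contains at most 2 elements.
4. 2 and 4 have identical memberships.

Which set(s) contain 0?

0: none

From (1): 0 ∉ N.
From (2): 0 ∉ X.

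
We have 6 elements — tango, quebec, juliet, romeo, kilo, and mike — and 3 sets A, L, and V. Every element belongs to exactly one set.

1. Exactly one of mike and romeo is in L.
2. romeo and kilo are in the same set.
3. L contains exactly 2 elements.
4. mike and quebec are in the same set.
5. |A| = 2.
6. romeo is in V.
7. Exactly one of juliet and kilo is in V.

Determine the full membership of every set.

From (6): romeo ∈ V.
(1) (exactly one): mike ∈ L.
(2): kilo matches romeo: kilo ∉ A.
(2): kilo matches romeo: kilo ∉ L.
(2): kilo matches romeo: kilo ∈ V.
(4): quebec matches mike: quebec ∉ A.
(4): quebec matches mike: quebec ∈ L.
(5): only 2 candidates remain for A, so all are in.

A = {juliet, tango}; L = {mike, quebec}; V = {kilo, romeo}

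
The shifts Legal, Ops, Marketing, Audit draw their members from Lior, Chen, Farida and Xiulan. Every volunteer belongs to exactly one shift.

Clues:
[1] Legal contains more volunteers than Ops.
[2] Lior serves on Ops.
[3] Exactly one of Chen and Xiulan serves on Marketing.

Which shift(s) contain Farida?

Farida: Legal

From (2): Lior ∈ Ops.
Suppose Farida ∉ Legal: no assignment then satisfies all the clues, so Farida ∈ Legal.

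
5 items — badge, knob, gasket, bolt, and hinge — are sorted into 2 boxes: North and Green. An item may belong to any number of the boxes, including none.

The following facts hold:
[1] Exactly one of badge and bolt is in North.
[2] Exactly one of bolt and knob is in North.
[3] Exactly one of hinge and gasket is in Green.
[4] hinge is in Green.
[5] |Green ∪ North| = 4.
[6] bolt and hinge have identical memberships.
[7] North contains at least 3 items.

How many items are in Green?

3

From (4): hinge ∈ Green.
(3) (exactly one): gasket ∉ Green.
(6): bolt matches hinge: bolt ∈ Green.
Suppose badge ∈ North: no assignment then satisfies all the clues, so badge ∉ North.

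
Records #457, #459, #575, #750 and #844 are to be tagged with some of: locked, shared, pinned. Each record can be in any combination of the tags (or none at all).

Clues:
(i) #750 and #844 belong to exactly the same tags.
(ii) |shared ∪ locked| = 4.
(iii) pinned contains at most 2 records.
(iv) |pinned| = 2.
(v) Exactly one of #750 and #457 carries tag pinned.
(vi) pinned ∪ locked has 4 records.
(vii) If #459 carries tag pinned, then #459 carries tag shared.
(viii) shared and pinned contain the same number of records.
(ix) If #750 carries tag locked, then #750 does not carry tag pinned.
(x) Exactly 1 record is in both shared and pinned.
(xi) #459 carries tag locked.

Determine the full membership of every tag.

locked = {#459, #750, #844}; shared = {#459, #575}; pinned = {#457, #459}

From (xi): #459 ∈ locked.
Suppose #457 ∈ locked: no assignment then satisfies all the clues, so #457 ∉ locked.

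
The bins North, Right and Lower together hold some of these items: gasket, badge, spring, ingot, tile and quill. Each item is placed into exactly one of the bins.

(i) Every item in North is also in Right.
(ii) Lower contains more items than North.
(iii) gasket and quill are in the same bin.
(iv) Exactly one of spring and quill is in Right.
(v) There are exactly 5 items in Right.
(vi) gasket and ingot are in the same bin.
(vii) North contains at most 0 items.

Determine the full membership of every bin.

North = {}; Right = {badge, gasket, ingot, quill, tile}; Lower = {spring}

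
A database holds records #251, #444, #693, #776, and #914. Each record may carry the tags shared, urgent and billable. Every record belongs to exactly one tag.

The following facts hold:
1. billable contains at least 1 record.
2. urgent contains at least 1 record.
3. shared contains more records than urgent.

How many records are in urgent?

1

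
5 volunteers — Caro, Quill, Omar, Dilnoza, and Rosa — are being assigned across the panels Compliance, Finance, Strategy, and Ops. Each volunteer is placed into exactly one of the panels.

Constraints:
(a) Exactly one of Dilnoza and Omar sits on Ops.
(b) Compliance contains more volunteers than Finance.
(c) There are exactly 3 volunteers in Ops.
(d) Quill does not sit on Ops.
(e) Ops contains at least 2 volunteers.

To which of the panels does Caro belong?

Caro: Ops

From (d): Quill ∉ Ops.
Suppose Caro ∈ Compliance: no assignment then satisfies all the clues, so Caro ∉ Compliance.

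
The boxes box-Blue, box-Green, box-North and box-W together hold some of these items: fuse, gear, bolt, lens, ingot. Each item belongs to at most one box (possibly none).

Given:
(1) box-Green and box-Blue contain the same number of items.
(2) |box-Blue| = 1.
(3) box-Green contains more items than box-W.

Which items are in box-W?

box-W = {}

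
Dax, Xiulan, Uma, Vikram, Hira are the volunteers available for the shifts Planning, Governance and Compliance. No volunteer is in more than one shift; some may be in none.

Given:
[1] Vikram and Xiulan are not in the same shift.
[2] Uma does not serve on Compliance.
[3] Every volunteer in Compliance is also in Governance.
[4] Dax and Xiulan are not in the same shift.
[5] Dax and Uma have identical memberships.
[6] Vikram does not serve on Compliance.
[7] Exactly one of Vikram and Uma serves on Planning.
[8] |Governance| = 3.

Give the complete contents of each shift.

Planning = {Vikram}; Governance = {Dax, Hira, Uma}; Compliance = {}

From (2): Uma ∉ Compliance.
From (6): Vikram ∉ Compliance.
(5): Dax matches Uma: Dax ∉ Compliance.
Suppose Dax ∈ Planning: no assignment then satisfies all the clues, so Dax ∉ Planning.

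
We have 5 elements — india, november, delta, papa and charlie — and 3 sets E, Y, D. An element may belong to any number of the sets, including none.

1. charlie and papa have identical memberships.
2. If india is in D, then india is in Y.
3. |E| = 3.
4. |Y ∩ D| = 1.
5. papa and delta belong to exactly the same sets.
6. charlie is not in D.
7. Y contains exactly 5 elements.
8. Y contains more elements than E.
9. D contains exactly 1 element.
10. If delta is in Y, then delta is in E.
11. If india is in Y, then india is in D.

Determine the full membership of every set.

From (6): charlie ∉ D.
(1): papa matches charlie: papa ∉ D.
(5): delta matches papa: delta ∉ D.
(7): only 5 candidates remain for Y, so all are in.
(10): delta ∈ E.
(11): india ∈ D.
(5): papa matches delta: papa ∈ E.
(9): D already has 1, so the rest are out.
(1): charlie matches papa: charlie ∈ E.
(3): E already has 3, so the rest are out.

E = {charlie, delta, papa}; Y = {charlie, delta, india, november, papa}; D = {india}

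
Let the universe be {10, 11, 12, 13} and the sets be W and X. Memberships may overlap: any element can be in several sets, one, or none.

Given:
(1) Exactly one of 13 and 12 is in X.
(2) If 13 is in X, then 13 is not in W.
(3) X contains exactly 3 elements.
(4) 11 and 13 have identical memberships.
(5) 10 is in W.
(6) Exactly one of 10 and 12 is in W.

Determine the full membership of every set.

W = {10}; X = {10, 11, 13}

From (5): 10 ∈ W.
(6) (exactly one): 12 ∉ W.
Suppose 10 ∉ X: no assignment then satisfies all the clues, so 10 ∈ X.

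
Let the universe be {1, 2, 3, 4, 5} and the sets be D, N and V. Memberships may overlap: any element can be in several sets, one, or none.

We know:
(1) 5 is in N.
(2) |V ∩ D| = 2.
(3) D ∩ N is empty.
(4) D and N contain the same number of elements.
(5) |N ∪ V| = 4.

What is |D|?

2

From (1): 5 ∈ N.
(3) (disjoint): 5 ∉ D.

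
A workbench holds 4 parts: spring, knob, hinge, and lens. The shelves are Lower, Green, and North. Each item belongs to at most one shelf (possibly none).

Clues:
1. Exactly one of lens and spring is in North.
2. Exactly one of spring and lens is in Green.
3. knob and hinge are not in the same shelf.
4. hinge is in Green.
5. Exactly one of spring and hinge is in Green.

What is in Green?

From (4): hinge ∈ Green.
(3): knob ∉ Green.
(5) (exactly one): spring ∉ Green.
(2) (exactly one): lens ∈ Green.
(1) (exactly one): spring ∈ North.

Green = {hinge, lens}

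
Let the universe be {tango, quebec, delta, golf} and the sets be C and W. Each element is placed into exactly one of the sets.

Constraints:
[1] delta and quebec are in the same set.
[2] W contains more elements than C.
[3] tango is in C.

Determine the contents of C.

From (3): tango ∈ C.
Suppose quebec ∈ C: no assignment then satisfies all the clues, so quebec ∉ C.

C = {tango}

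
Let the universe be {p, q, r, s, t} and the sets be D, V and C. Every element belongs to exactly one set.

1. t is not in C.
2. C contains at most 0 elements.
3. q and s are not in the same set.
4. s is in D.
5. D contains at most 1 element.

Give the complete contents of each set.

D = {s}; V = {p, q, r, t}; C = {}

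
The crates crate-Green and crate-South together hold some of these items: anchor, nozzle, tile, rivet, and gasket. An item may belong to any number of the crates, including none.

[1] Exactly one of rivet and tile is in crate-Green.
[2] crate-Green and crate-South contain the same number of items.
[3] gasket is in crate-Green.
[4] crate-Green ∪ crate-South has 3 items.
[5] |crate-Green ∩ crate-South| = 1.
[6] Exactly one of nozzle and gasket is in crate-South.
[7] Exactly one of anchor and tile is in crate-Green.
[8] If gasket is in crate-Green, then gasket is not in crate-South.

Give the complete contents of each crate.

From (3): gasket ∈ crate-Green.
(8): gasket ∉ crate-South.
(6) (exactly one): nozzle ∈ crate-South.
Suppose anchor ∈ crate-Green: no assignment then satisfies all the clues, so anchor ∉ crate-Green.

crate-Green = {gasket, tile}; crate-South = {nozzle, tile}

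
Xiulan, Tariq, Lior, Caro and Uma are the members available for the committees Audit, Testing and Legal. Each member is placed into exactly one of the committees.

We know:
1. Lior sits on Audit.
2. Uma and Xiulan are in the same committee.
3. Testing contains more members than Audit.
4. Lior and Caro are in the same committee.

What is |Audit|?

2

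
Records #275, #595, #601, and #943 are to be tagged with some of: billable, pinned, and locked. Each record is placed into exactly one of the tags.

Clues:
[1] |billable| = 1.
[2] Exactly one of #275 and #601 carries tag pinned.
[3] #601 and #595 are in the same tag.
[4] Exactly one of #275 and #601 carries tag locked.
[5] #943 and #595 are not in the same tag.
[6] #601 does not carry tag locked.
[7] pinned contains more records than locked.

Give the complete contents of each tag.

From (6): #601 ∉ locked.
(3): #595 matches #601: #595 ∉ locked.
(4) (exactly one): #275 ∈ locked.
(2) (exactly one): #601 ∈ pinned.
(3): #595 matches #601: #595 ∉ billable.
(3): #595 matches #601: #595 ∈ pinned.
(5): #943 ∉ pinned.
(1): only 1 candidates remain for billable, so all are in.

billable = {#943}; pinned = {#595, #601}; locked = {#275}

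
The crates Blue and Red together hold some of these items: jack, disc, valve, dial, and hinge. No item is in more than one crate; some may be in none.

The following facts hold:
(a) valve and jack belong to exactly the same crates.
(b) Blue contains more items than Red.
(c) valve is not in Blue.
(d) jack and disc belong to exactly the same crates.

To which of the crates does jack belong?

From (c): valve ∉ Blue.
(a): jack matches valve: jack ∉ Blue.
(d): disc matches jack: disc ∉ Blue.
Suppose jack ∈ Red: no assignment then satisfies all the clues, so jack ∉ Red.

jack: none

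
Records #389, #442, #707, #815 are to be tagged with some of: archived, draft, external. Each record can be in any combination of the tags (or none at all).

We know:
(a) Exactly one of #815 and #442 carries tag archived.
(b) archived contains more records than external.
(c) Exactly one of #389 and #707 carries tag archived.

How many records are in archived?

2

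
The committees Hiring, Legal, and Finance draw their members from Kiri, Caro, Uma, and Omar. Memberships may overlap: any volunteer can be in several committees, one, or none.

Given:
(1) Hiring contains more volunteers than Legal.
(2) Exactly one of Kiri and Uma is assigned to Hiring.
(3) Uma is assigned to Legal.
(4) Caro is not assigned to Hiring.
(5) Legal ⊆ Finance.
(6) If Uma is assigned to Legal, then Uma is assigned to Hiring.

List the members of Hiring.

From (3): Uma ∈ Legal.
From (4): Caro ∉ Hiring.
(5) with Uma ∈ Legal: Uma ∈ Finance.
(6): Uma ∈ Hiring.
(2) (exactly one): Kiri ∉ Hiring.
Suppose Omar ∉ Hiring: no assignment then satisfies all the clues, so Omar ∈ Hiring.

Hiring = {Omar, Uma}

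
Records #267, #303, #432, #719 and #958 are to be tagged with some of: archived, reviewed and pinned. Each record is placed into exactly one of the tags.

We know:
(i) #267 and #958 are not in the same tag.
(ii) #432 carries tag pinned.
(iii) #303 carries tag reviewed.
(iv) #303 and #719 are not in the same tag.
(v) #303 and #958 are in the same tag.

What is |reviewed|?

2

From (ii): #432 ∈ pinned.
From (iii): #303 ∈ reviewed.
(iv): #719 ∉ reviewed.
(v): #958 matches #303: #958 ∉ archived.
(v): #958 matches #303: #958 ∈ reviewed.
(i): #267 ∉ reviewed.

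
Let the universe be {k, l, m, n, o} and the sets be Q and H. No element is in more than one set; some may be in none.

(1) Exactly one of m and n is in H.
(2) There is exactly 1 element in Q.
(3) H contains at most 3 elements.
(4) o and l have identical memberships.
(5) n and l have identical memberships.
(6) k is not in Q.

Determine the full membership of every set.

Q = {m}; H = {l, n, o}

From (6): k ∉ Q.
Suppose k ∈ H: no assignment then satisfies all the clues, so k ∉ H.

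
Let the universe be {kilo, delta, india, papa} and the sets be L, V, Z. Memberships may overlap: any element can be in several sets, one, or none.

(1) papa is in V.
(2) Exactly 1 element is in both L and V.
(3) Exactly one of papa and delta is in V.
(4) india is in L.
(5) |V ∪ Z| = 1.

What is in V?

V = {papa}

From (1): papa ∈ V.
From (4): india ∈ L.
(3) (exactly one): delta ∉ V.
Suppose kilo ∈ V: no assignment then satisfies all the clues, so kilo ∉ V.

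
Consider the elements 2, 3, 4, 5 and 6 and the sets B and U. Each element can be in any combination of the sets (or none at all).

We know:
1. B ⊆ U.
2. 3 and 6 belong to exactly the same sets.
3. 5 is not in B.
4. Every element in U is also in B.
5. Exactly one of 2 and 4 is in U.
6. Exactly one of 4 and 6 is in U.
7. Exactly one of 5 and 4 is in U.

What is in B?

From (3): 5 ∉ B.
(4) contrapositive: 5 ∉ U.
(7) (exactly one): 4 ∈ U.
(4) with 4 ∈ U: 4 ∈ B.
(5) (exactly one): 2 ∉ U.
(6) (exactly one): 6 ∉ U.
(1) contrapositive: 2 ∉ B.
(1) contrapositive: 6 ∉ B.
(2): 3 matches 6: 3 ∉ B.
(2): 3 matches 6: 3 ∉ U.

B = {4}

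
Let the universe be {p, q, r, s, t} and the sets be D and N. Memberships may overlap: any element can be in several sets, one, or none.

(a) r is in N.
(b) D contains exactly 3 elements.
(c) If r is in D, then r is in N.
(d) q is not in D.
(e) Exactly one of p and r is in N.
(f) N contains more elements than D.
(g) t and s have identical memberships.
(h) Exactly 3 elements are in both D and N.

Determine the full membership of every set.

D = {r, s, t}; N = {q, r, s, t}

From (a): r ∈ N.
From (d): q ∉ D.
(e) (exactly one): p ∉ N.
Suppose p ∈ D: no assignment then satisfies all the clues, so p ∉ D.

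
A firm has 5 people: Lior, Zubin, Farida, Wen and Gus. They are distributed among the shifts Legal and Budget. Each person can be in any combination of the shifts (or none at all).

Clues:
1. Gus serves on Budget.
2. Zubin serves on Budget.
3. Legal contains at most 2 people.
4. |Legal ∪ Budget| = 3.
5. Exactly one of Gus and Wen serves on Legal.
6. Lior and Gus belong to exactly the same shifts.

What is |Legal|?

From (1): Gus ∈ Budget.
From (2): Zubin ∈ Budget.
(6): Lior matches Gus: Lior ∈ Budget.
Suppose Lior ∉ Legal: no assignment then satisfies all the clues, so Lior ∈ Legal.

2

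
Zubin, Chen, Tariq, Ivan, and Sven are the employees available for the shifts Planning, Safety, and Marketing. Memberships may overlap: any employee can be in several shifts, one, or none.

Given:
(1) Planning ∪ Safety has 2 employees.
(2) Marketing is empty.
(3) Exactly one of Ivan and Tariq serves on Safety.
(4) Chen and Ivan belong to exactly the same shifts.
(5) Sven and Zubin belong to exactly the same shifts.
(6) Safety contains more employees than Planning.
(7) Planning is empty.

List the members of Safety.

Safety = {Chen, Ivan}

(2): Marketing already has 0, so the rest are out.
(7): Planning already has 0, so the rest are out.
Suppose Zubin ∈ Safety: no assignment then satisfies all the clues, so Zubin ∉ Safety.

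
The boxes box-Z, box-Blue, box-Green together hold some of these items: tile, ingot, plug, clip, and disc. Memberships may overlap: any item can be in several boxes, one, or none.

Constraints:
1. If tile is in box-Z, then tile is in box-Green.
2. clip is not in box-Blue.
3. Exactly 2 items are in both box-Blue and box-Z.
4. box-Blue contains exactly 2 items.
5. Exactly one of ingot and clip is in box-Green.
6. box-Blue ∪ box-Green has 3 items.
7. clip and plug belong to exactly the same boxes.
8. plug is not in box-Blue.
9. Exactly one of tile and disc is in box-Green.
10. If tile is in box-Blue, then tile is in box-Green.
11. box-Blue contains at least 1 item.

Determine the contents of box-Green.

From (2): clip ∉ box-Blue.
From (8): plug ∉ box-Blue.
Suppose tile ∉ box-Green: no assignment then satisfies all the clues, so tile ∈ box-Green.

box-Green = {ingot, tile}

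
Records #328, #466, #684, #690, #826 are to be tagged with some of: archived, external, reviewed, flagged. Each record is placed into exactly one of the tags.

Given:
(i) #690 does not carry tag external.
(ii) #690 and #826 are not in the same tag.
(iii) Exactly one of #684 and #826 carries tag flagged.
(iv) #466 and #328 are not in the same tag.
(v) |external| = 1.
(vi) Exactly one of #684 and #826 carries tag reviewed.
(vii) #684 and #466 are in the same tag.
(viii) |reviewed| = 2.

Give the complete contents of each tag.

archived = {#690}; external = {#328}; reviewed = {#466, #684}; flagged = {#826}

From (i): #690 ∉ external.
Suppose #328 ∈ archived: no assignment then satisfies all the clues, so #328 ∉ archived.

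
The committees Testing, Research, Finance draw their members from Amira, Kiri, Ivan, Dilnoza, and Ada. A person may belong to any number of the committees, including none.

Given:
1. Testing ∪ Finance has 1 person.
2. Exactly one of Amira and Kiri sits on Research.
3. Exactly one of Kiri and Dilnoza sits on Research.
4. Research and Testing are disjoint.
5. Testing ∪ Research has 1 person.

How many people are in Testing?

0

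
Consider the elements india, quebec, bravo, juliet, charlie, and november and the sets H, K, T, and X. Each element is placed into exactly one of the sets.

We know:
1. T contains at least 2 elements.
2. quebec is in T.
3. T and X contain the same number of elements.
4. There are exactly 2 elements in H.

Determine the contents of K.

K = {}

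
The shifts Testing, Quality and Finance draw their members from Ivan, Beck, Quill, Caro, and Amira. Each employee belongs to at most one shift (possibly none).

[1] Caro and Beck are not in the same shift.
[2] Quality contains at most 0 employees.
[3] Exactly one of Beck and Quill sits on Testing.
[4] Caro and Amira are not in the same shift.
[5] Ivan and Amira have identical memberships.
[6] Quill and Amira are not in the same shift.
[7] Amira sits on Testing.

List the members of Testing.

Testing = {Amira, Beck, Ivan}

From (7): Amira ∈ Testing.
(2): Quality already has 0, so the rest are out.
(4): Caro ∉ Testing.
(5): Ivan matches Amira: Ivan ∈ Testing.
(6): Quill ∉ Testing.
(3) (exactly one): Beck ∈ Testing.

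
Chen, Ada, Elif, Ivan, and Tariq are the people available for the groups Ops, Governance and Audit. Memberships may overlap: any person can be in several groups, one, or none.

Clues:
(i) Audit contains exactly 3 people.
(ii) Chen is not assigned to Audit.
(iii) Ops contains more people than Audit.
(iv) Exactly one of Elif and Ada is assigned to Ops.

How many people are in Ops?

4

From (ii): Chen ∉ Audit.
Suppose Chen ∉ Ops: no assignment then satisfies all the clues, so Chen ∈ Ops.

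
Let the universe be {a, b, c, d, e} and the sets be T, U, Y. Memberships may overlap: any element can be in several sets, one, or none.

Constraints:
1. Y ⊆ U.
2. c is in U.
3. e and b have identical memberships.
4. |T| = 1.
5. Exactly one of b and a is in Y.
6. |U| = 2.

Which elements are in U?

U = {a, c}

From (2): c ∈ U.
Suppose a ∉ U: no assignment then satisfies all the clues, so a ∈ U.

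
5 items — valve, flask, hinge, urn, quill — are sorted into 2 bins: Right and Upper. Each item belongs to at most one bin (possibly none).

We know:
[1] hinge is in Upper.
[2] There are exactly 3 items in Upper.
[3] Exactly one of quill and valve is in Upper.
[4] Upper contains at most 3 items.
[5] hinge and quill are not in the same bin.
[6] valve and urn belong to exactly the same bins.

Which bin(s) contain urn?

From (1): hinge ∈ Upper.
(5): quill ∉ Upper.
(3) (exactly one): valve ∈ Upper.
(6): urn matches valve: urn ∉ Right.
(6): urn matches valve: urn ∈ Upper.
(2): Upper already has 3, so the rest are out.

urn: Upper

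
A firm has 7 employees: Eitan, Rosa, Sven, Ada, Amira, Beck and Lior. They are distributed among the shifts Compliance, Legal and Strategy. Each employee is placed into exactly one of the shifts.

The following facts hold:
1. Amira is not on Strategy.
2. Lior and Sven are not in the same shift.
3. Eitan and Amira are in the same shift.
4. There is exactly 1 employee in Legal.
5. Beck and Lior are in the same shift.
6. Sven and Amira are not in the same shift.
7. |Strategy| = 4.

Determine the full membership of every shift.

Compliance = {Amira, Eitan}; Legal = {Sven}; Strategy = {Ada, Beck, Lior, Rosa}

From (1): Amira ∉ Strategy.
(3): Eitan matches Amira: Eitan ∉ Strategy.
Suppose Eitan ∉ Compliance: no assignment then satisfies all the clues, so Eitan ∈ Compliance.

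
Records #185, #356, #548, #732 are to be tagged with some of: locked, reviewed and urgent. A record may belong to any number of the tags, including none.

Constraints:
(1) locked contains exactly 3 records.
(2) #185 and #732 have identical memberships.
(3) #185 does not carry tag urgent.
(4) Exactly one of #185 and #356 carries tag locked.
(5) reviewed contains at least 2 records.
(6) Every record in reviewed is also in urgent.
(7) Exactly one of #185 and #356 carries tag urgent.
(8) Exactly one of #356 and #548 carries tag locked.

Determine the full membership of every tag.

locked = {#185, #548, #732}; reviewed = {#356, #548}; urgent = {#356, #548}

From (3): #185 ∉ urgent.
(2): #732 matches #185: #732 ∉ urgent.
(6) contrapositive: #185 ∉ reviewed.
(6) contrapositive: #732 ∉ reviewed.
(7) (exactly one): #356 ∈ urgent.
(5): only 2 candidates remain for reviewed, so all are in.
(6) with #548 ∈ reviewed: #548 ∈ urgent.
Suppose #185 ∉ locked: no assignment then satisfies all the clues, so #185 ∈ locked.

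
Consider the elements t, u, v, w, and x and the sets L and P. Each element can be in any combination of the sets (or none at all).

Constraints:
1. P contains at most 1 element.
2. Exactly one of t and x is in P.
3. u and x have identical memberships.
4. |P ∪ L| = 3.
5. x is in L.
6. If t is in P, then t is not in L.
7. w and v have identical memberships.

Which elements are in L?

L = {u, x}

From (5): x ∈ L.
(3): u matches x: u ∈ L.
Suppose t ∈ L: no assignment then satisfies all the clues, so t ∉ L.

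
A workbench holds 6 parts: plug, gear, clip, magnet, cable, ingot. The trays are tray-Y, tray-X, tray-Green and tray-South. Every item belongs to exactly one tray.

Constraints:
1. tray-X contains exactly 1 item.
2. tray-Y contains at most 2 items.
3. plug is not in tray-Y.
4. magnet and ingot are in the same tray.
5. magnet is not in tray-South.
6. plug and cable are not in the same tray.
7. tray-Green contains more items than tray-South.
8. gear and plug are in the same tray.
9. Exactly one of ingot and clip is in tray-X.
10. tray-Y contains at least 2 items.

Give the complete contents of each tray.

tray-Y = {ingot, magnet}; tray-X = {clip}; tray-Green = {gear, plug}; tray-South = {cable}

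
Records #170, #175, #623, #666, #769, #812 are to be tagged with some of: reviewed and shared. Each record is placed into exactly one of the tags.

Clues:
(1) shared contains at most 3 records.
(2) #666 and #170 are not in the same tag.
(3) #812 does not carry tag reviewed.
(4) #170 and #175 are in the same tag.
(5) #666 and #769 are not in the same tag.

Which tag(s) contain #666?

#666: shared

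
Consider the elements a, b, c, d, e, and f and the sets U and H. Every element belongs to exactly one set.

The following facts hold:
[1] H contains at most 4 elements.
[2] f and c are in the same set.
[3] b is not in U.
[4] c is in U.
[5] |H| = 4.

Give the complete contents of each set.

From (3): b ∉ U.
From (4): c ∈ U.
(2): f matches c: f ∈ U.
(5): only 4 candidates remain for H, so all are in.

U = {c, f}; H = {a, b, d, e}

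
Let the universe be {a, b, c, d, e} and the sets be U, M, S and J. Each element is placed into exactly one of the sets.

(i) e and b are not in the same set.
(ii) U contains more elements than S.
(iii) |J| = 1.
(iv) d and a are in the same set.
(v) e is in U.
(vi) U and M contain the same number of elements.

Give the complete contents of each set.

U = {c, e}; M = {a, d}; S = {}; J = {b}

From (v): e ∈ U.
(i): b ∉ U.
Suppose a ∈ U: no assignment then satisfies all the clues, so a ∉ U.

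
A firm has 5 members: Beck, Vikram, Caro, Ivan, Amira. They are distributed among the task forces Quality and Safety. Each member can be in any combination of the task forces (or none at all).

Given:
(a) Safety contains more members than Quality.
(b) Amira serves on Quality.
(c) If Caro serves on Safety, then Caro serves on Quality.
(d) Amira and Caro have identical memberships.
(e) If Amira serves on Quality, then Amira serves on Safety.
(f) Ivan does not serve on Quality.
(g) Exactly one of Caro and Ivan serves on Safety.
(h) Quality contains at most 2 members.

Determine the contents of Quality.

Quality = {Amira, Caro}

From (b): Amira ∈ Quality.
From (f): Ivan ∉ Quality.
(d): Caro matches Amira: Caro ∈ Quality.
(e): Amira ∈ Safety.
(h): Quality already has 2, so the rest are out.
(d): Caro matches Amira: Caro ∈ Safety.
(g) (exactly one): Ivan ∉ Safety.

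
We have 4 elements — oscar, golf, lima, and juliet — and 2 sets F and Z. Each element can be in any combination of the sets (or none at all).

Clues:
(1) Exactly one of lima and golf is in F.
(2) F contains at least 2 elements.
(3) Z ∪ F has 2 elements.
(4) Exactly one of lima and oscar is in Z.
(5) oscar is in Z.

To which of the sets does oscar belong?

oscar: F, Z

From (5): oscar ∈ Z.
(4) (exactly one): lima ∉ Z.
Suppose oscar ∉ F: no assignment then satisfies all the clues, so oscar ∈ F.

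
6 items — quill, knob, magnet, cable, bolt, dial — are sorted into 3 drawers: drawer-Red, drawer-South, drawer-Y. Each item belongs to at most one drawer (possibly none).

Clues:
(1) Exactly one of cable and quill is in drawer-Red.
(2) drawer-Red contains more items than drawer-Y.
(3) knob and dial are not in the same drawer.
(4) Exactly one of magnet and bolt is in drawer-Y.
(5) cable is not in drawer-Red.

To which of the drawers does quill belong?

quill: drawer-Red

From (5): cable ∉ drawer-Red.
(1) (exactly one): quill ∈ drawer-Red.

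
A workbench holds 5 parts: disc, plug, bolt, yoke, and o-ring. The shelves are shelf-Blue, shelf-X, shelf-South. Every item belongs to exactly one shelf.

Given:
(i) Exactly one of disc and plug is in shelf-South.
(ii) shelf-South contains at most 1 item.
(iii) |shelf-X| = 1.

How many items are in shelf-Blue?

3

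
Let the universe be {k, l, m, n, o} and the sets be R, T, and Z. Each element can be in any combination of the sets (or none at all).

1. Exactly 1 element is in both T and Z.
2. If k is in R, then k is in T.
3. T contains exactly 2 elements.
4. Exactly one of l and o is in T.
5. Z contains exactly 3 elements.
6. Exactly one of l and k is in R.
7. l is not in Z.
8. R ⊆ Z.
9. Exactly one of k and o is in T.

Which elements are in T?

From (7): l ∉ Z.
(8) contrapositive: l ∉ R.
(6) (exactly one): k ∈ R.
(8) with k ∈ R: k ∈ Z.
(2): k ∈ T.
(9) (exactly one): o ∉ T.
(4) (exactly one): l ∈ T.
(3): T already has 2, so the rest are out.

T = {k, l}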